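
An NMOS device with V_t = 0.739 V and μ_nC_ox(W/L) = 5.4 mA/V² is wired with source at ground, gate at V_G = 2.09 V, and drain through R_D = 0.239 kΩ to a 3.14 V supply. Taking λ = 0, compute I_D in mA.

V_GS = V_G = 2.09 V, so V_ov = 2.09 − 0.739 = 1.35 V.
Assume saturation: I_D = ½ k_n V_ov² = 0.5 × 5.4 × 1.35² = 4.93 mA, giving V_DS = V_DD − I_D R_D = 3.14 − 4.93 × 0.239 = 1.96 V.
V_DS = 1.96 V ≥ V_ov = 1.35 V, confirming saturation.

I_D = 4.93 mA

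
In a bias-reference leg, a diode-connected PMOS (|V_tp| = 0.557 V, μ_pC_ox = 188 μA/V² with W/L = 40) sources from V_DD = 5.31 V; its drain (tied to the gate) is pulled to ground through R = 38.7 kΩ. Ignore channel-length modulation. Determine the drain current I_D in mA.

I_D = 0.118 mA

With gate tied to drain, V_SG = V_SD ≥ V_SG − |V_tp|, so the device is in saturation.
k_p = μ_pC_ox · (W/L) = 7.52 mA/V².
KCL at the drain: ½ k_p (V_SG − |V_tp|)² = (V_DD − V_SG)/R.
Let x = V_SG − 0.557. Then 146 x² + x − 4.753 = 0, giving x = 0.177 V (positive root), so V_SG = 0.734 V.
I_D = (V_DD − V_SG)/R = (5.31 − 0.734) / 38.7 = 0.118 mA.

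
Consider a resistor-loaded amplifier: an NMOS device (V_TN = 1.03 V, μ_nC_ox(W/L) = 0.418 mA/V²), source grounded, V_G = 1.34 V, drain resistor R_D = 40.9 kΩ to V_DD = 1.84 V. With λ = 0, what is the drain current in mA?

V_GS = V_G = 1.34 V, so V_ov = 1.34 − 1.03 = 0.31 V.
Assume saturation: I_D = ½ k_n V_ov² = 0.5 × 0.418 × 0.31² = 0.0201 mA, giving V_DS = V_DD − I_D R_D = 1.84 − 0.0201 × 40.9 = 1.02 V.
V_DS = 1.02 V ≥ V_ov = 0.31 V, confirming saturation.

I_D = 0.0201 mA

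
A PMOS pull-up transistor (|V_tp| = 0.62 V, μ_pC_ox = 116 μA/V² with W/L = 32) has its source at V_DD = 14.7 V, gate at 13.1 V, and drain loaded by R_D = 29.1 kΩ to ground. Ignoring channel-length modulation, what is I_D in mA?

V_SG = V_DD − V_G = 14.7 − 13.1 = 1.6 V, so V_ov = 1.6 − 0.62 = 0.98 V.
k_p = μ_pC_ox · (W/L) = 3.712 mA/V².
Assume saturation: I_D = ½ k_p V_ov² = 0.5 × 3.712 × 0.98² = 1.78 mA, giving V_SD = V_DD − I_D R_D = 14.7 − 1.78 × 29.1 = -37.2 V.
But -37.2 V < V_ov = 0.98 V, so the device is actually in triode.
In triode I_D = k_p[V_ov V_SD − ½ V_SD²] and I_D = (V_DD − V_SD)/R_D. Equating: 54 V_SD² − 106.9 V_SD + 14.7 = 0, giving V_SD = 0.149 V (the root below V_ov).
I_D = (14.7 − 0.149) / 29.1 = 0.5 mA.

I_D = 0.500 mA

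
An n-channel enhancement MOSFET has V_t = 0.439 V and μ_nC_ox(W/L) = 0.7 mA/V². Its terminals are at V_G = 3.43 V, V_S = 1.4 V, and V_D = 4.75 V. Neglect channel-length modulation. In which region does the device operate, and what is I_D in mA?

V_GS = V_G − V_S = 3.43 − 1.4 = 2.03 V; V_DS = V_D − V_S = 4.75 − 1.4 = 3.35 V.
V_ov = V_GS − V_t = 2.03 − 0.439 = 1.59 V.
Since V_DS = 3.35 V ≥ V_ov = 1.59 V, the device is in saturation.
I_D = ½ k_n V_ov² = 0.5 × 0.7 × 1.59² = 0.886 mA.

Saturation; I_D = 0.886 mA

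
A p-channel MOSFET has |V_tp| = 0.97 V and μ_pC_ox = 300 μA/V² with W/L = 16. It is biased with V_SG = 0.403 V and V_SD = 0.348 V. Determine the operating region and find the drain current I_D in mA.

Cutoff; I_D = 0 mA

V_SG = 0.403 V < |V_tp| = 0.97 V, so the transistor is in cutoff.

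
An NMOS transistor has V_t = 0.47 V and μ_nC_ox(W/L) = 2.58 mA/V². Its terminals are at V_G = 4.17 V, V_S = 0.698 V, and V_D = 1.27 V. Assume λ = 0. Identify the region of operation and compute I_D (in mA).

Triode; I_D = 4.01 mA

V_GS = V_G − V_S = 4.17 − 0.698 = 3.47 V; V_DS = V_D − V_S = 1.27 − 0.698 = 0.572 V.
V_ov = V_GS − V_t = 3.47 − 0.47 = 3 V.
Since V_DS = 0.572 V < V_ov = 3 V, the device is in the triode region.
I_D = k_n [V_ov · V_DS − ½ V_DS²] = 2.58 × [3 × 0.572 − 0.5 × 0.572²] = 4.01 mA.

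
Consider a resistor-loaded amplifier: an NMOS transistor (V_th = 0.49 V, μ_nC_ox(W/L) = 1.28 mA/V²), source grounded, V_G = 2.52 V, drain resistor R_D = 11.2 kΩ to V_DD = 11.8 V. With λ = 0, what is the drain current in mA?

I_D = 1.01 mA

V_GS = V_G = 2.52 V, so V_ov = 2.52 − 0.49 = 2.03 V.
Assume saturation: I_D = ½ k_n V_ov² = 0.5 × 1.28 × 2.03² = 2.64 mA, giving V_DS = V_DD − I_D R_D = 11.8 − 2.64 × 11.2 = -17.7 V.
But -17.7 V < V_ov = 2.03 V, so the device is actually in triode.
In triode I_D = k_n[V_ov V_DS − ½ V_DS²] and I_D = (V_DD − V_DS)/R_D. Equating: 7.17 V_DS² − 30.1 V_DS + 11.8 = 0, giving V_DS = 0.438 V (the root below V_ov).
I_D = (11.8 − 0.438) / 11.2 = 1.01 mA.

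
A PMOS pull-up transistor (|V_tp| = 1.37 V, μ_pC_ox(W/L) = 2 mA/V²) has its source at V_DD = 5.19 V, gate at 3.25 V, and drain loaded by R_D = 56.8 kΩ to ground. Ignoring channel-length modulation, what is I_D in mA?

V_SG = V_DD − V_G = 5.19 − 3.25 = 1.94 V, so V_ov = 1.94 − 1.37 = 0.57 V.
Assume saturation: I_D = ½ k_p V_ov² = 0.5 × 2 × 0.57² = 0.325 mA, giving V_SD = V_DD − I_D R_D = 5.19 − 0.325 × 56.8 = -13.3 V.
But -13.3 V < V_ov = 0.57 V, so the device is actually in triode.
In triode I_D = k_p[V_ov V_SD − ½ V_SD²] and I_D = (V_DD − V_SD)/R_D. Equating: 56.8 V_SD² − 65.75 V_SD + 5.19 = 0, giving V_SD = 0.0852 V (the root below V_ov).
I_D = (5.19 − 0.0852) / 56.8 = 0.0899 mA.

I_D = 0.0899 mA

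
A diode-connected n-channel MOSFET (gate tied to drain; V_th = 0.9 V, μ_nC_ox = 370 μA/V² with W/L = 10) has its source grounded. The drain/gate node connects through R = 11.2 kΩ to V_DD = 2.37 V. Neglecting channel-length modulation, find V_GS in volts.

With gate tied to drain, V_GS = V_DS ≥ V_GS − V_th, so the device is in saturation.
k_n = μ_nC_ox · (W/L) = 3.7 mA/V².
KCL at the drain: ½ k_n (V_GS − V_th)² = (V_DD − V_GS)/R.
Let x = V_GS − 0.9. Then 20.7 x² + x − 1.47 = 0, giving x = 0.243 V (positive root), so V_GS = 1.14 V.
I_D = (V_DD − V_GS)/R = (2.37 − 1.14) / 11.2 = 0.11 mA.

V_GS = 1.14 V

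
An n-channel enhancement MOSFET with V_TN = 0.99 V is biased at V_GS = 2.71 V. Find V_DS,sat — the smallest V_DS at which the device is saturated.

The boundary between triode and saturation is V_DS = V_GS − V_TN = V_ov.
V_ov = 2.71 − 0.99 = 1.72 V.

V_DS,sat = 1.72 V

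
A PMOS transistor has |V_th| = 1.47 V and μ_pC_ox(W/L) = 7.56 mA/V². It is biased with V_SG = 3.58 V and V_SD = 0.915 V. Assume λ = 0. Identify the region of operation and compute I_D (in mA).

Triode; I_D = 11.4 mA

V_ov = V_SG − |V_th| = 3.58 − 1.47 = 2.11 V.
Since V_SD = 0.915 V < V_ov = 2.11 V, the device is in the triode region.
I_D = k_p [V_ov · V_SD − ½ V_SD²] = 7.56 × [2.11 × 0.915 − 0.5 × 0.915²] = 11.4 mA.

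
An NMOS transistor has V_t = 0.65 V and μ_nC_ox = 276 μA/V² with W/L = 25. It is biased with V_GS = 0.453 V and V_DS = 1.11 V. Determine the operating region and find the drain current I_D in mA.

Cutoff; I_D = 0 mA

V_GS = 0.453 V < V_t = 0.65 V, so the transistor is in cutoff.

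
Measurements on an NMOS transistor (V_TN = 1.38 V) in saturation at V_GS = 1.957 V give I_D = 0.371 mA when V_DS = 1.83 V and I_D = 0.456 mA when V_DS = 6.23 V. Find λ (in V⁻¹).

λ = 0.0576 V⁻¹

With V_GS fixed, I_D ∝ (1 + λ V_DS) in saturation, so I_D2/I_D1 = (1 + λ V_DS2)/(1 + λ V_DS1).
0.456/0.371 = 1.229 = (1 + 6.23 λ)/(1 + 1.83 λ).
Solving: λ (I_D1 V_DS2 − I_D2 V_DS1) = I_D2 − I_D1, so λ = (0.456 − 0.371) / (0.371 × 6.23 − 0.456 × 1.83) = 0.085 / 1.48 = 0.0576 V⁻¹.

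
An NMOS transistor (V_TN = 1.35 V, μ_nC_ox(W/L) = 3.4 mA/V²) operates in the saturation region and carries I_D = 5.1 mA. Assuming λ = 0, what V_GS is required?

In saturation I_D = ½ k_n (V_GS − V_TN)², so V_GS − V_TN = √(2 I_D / k_n) = √(2 × 5.1 / 3.4) = 1.73 V.
V_GS = 1.35 + 1.73 = 3.08 V.

V_GS = 3.08 V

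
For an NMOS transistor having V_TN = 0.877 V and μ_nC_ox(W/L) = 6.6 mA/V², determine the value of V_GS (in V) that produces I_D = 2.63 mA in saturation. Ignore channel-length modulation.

In saturation I_D = ½ k_n (V_GS − V_TN)², so V_GS − V_TN = √(2 I_D / k_n) = √(2 × 2.63 / 6.6) = 0.893 V.
V_GS = 0.877 + 0.893 = 1.77 V.

V_GS = 1.77 V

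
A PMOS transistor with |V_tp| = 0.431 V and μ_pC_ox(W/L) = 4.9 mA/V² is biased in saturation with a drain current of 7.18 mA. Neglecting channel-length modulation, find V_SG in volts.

V_SG = 2.14 V

In saturation I_D = ½ k_p (V_SG − |V_tp|)², so V_SG − |V_tp| = √(2 I_D / k_p) = √(2 × 7.18 / 4.9) = 1.71 V.
V_SG = 0.431 + 1.71 = 2.14 V.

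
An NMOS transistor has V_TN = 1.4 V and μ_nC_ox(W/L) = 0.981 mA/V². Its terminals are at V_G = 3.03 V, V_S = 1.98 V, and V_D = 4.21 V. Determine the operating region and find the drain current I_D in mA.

Cutoff; I_D = 0 mA

V_GS = V_G − V_S = 3.03 − 1.98 = 1.05 V; V_DS = V_D − V_S = 4.21 − 1.98 = 2.23 V.
V_GS = 1.05 V < V_TN = 1.4 V, so the transistor is in cutoff.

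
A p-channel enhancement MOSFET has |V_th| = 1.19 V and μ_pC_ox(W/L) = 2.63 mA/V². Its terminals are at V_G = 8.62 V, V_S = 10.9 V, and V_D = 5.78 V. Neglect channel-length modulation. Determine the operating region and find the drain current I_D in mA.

Saturation; I_D = 1.56 mA

V_SG = V_S − V_G = 10.9 − 8.62 = 2.28 V; V_SD = V_S − V_D = 10.9 − 5.78 = 5.12 V.
V_ov = V_SG − |V_th| = 2.28 − 1.19 = 1.09 V.
Since V_SD = 5.12 V ≥ V_ov = 1.09 V, the device is in saturation.
I_D = ½ k_p V_ov² = 0.5 × 2.63 × 1.09² = 1.56 mA.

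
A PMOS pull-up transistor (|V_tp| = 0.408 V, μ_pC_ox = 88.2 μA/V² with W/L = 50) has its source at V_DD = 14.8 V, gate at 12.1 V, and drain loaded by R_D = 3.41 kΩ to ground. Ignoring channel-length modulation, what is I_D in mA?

V_SG = V_DD − V_G = 14.8 − 12.1 = 2.7 V, so V_ov = 2.7 − 0.408 = 2.29 V.
k_p = μ_pC_ox · (W/L) = 4.41 mA/V².
Assume saturation: I_D = ½ k_p V_ov² = 0.5 × 4.41 × 2.29² = 11.6 mA, giving V_SD = V_DD − I_D R_D = 14.8 − 11.6 × 3.41 = -24.7 V.
But -24.7 V < V_ov = 2.29 V, so the device is actually in triode.
In triode I_D = k_p[V_ov V_SD − ½ V_SD²] and I_D = (V_DD − V_SD)/R_D. Equating: 7.52 V_SD² − 35.47 V_SD + 14.8 = 0, giving V_SD = 0.463 V (the root below V_ov).
I_D = (14.8 − 0.463) / 3.41 = 4.2 mA.

I_D = 4.20 mA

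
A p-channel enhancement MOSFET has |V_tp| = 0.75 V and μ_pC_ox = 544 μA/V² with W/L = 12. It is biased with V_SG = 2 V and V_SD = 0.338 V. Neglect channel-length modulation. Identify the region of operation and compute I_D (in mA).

k_p = μ_pC_ox · (W/L) = 6.528 mA/V².
V_ov = V_SG − |V_tp| = 2 − 0.75 = 1.25 V.
Since V_SD = 0.338 V < V_ov = 1.25 V, the device is in the triode region.
I_D = k_p [V_ov · V_SD − ½ V_SD²] = 6.528 × [1.25 × 0.338 − 0.5 × 0.338²] = 2.39 mA.

Triode; I_D = 2.39 mA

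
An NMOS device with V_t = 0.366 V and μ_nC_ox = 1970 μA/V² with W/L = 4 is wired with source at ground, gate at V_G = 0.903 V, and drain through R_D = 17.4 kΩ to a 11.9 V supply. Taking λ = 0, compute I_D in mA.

V_GS = V_G = 0.903 V, so V_ov = 0.903 − 0.366 = 0.537 V.
k_n = μ_nC_ox · (W/L) = 7.88 mA/V².
Assume saturation: I_D = ½ k_n V_ov² = 0.5 × 7.88 × 0.537² = 1.14 mA, giving V_DS = V_DD − I_D R_D = 11.9 − 1.14 × 17.4 = -7.87 V.
But -7.87 V < V_ov = 0.537 V, so the device is actually in triode.
In triode I_D = k_n[V_ov V_DS − ½ V_DS²] and I_D = (V_DD − V_DS)/R_D. Equating: 68.6 V_DS² − 74.63 V_DS + 11.9 = 0, giving V_DS = 0.194 V (the root below V_ov).
I_D = (11.9 − 0.194) / 17.4 = 0.673 mA.

I_D = 0.673 mA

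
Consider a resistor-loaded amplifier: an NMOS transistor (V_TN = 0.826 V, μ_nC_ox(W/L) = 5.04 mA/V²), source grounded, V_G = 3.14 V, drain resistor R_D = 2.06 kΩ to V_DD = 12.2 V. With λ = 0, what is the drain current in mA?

I_D = 5.66 mA

V_GS = V_G = 3.14 V, so V_ov = 3.14 − 0.826 = 2.31 V.
Assume saturation: I_D = ½ k_n V_ov² = 0.5 × 5.04 × 2.31² = 13.5 mA, giving V_DS = V_DD − I_D R_D = 12.2 − 13.5 × 2.06 = -15.6 V.
But -15.6 V < V_ov = 2.31 V, so the device is actually in triode.
In triode I_D = k_n[V_ov V_DS − ½ V_DS²] and I_D = (V_DD − V_DS)/R_D. Equating: 5.19 V_DS² − 25.02 V_DS + 12.2 = 0, giving V_DS = 0.55 V (the root below V_ov).
I_D = (12.2 − 0.55) / 2.06 = 5.66 mA.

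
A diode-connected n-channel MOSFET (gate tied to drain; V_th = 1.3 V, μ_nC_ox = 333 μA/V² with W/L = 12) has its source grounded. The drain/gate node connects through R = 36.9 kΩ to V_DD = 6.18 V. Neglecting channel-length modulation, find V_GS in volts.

V_GS = 1.55 V

With gate tied to drain, V_GS = V_DS ≥ V_GS − V_th, so the device is in saturation.
k_n = μ_nC_ox · (W/L) = 3.996 mA/V².
KCL at the drain: ½ k_n (V_GS − V_th)² = (V_DD − V_GS)/R.
Let x = V_GS − 1.3. Then 73.7 x² + x − 4.88 = 0, giving x = 0.251 V (positive root), so V_GS = 1.55 V.
I_D = (V_DD − V_GS)/R = (6.18 − 1.55) / 36.9 = 0.125 mA.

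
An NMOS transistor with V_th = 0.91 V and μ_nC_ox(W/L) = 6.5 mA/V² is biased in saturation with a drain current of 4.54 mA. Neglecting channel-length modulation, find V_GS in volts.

V_GS = 2.09 V

In saturation I_D = ½ k_n (V_GS − V_th)², so V_GS − V_th = √(2 I_D / k_n) = √(2 × 4.54 / 6.5) = 1.18 V.
V_GS = 0.91 + 1.18 = 2.09 V.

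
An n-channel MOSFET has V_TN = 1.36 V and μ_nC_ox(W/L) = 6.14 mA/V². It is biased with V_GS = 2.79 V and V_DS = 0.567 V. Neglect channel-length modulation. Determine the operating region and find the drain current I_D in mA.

V_ov = V_GS − V_TN = 2.79 − 1.36 = 1.43 V.
Since V_DS = 0.567 V < V_ov = 1.43 V, the device is in the triode region.
I_D = k_n [V_ov · V_DS − ½ V_DS²] = 6.14 × [1.43 × 0.567 − 0.5 × 0.567²] = 3.99 mA.

Triode; I_D = 3.99 mA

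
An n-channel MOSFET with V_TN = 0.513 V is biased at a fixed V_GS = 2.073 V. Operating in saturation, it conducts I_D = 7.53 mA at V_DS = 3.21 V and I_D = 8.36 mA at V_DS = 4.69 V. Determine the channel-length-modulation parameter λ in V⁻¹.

λ = 0.0979 V⁻¹

With V_GS fixed, I_D ∝ (1 + λ V_DS) in saturation, so I_D2/I_D1 = (1 + λ V_DS2)/(1 + λ V_DS1).
8.36/7.53 = 1.11 = (1 + 4.69 λ)/(1 + 3.21 λ).
Solving: λ (I_D1 V_DS2 − I_D2 V_DS1) = I_D2 − I_D1, so λ = (8.36 − 7.53) / (7.53 × 4.69 − 8.36 × 3.21) = 0.83 / 8.48 = 0.0979 V⁻¹.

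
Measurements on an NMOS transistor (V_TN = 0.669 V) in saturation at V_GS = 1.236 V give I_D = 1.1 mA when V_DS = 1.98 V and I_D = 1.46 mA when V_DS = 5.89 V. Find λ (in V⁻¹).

λ = 0.100 V⁻¹

With V_GS fixed, I_D ∝ (1 + λ V_DS) in saturation, so I_D2/I_D1 = (1 + λ V_DS2)/(1 + λ V_DS1).
1.46/1.1 = 1.327 = (1 + 5.89 λ)/(1 + 1.98 λ).
Solving: λ (I_D1 V_DS2 − I_D2 V_DS1) = I_D2 − I_D1, so λ = (1.46 − 1.1) / (1.1 × 5.89 − 1.46 × 1.98) = 0.36 / 3.59 = 0.1 V⁻¹.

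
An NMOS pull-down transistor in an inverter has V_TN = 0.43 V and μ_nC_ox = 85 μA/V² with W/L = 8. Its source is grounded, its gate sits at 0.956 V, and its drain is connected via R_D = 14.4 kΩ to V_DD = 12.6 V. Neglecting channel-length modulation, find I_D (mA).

V_GS = V_G = 0.956 V, so V_ov = 0.956 − 0.43 = 0.526 V.
k_n = μ_nC_ox · (W/L) = 0.68 mA/V².
Assume saturation: I_D = ½ k_n V_ov² = 0.5 × 0.68 × 0.526² = 0.0941 mA, giving V_DS = V_DD − I_D R_D = 12.6 − 0.0941 × 14.4 = 11.2 V.
V_DS = 11.2 V ≥ V_ov = 0.526 V, confirming saturation.

I_D = 0.0941 mA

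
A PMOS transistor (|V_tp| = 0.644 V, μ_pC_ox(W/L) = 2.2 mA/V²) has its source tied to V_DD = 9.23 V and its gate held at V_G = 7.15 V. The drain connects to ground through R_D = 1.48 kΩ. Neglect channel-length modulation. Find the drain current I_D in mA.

V_SG = V_DD − V_G = 9.23 − 7.15 = 2.08 V, so V_ov = 2.08 − 0.644 = 1.44 V.
Assume saturation: I_D = ½ k_p V_ov² = 0.5 × 2.2 × 1.44² = 2.27 mA, giving V_SD = V_DD − I_D R_D = 9.23 − 2.27 × 1.48 = 5.87 V.
V_SD = 5.87 V ≥ V_ov = 1.44 V, confirming saturation.

I_D = 2.27 mA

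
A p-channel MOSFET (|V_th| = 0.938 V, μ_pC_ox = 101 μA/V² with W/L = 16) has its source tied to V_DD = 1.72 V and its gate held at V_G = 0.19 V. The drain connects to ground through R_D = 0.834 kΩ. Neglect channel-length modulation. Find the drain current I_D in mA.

I_D = 0.283 mA

V_SG = V_DD − V_G = 1.72 − 0.19 = 1.53 V, so V_ov = 1.53 − 0.938 = 0.592 V.
k_p = μ_pC_ox · (W/L) = 1.616 mA/V².
Assume saturation: I_D = ½ k_p V_ov² = 0.5 × 1.616 × 0.592² = 0.283 mA, giving V_SD = V_DD − I_D R_D = 1.72 − 0.283 × 0.834 = 1.48 V.
V_SD = 1.48 V ≥ V_ov = 0.592 V, confirming saturation.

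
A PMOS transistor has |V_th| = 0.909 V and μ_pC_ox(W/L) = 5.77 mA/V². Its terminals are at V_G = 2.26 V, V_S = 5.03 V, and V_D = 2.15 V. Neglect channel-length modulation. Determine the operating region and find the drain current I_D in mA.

Saturation; I_D = 9.99 mA

V_SG = V_S − V_G = 5.03 − 2.26 = 2.77 V; V_SD = V_S − V_D = 5.03 − 2.15 = 2.88 V.
V_ov = V_SG − |V_th| = 2.77 − 0.909 = 1.86 V.
Since V_SD = 2.88 V ≥ V_ov = 1.86 V, the device is in saturation.
I_D = ½ k_p V_ov² = 0.5 × 5.77 × 1.86² = 9.99 mA.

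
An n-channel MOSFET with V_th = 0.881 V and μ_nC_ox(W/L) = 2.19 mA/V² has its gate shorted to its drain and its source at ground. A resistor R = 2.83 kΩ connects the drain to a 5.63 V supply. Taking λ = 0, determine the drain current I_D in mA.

I_D = 1.29 mA

With gate tied to drain, V_GS = V_DS ≥ V_GS − V_th, so the device is in saturation.
KCL at the drain: ½ k_n (V_GS − V_th)² = (V_DD − V_GS)/R.
Let x = V_GS − 0.881. Then 3.1 x² + x − 4.749 = 0, giving x = 1.09 V (positive root), so V_GS = 1.97 V.
I_D = (V_DD − V_GS)/R = (5.63 − 1.97) / 2.83 = 1.29 mA.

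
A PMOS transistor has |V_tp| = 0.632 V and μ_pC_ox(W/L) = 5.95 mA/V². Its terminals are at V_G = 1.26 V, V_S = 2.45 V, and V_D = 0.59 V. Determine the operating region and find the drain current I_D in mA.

V_SG = V_S − V_G = 2.45 − 1.26 = 1.19 V; V_SD = V_S − V_D = 2.45 − 0.59 = 1.86 V.
V_ov = V_SG − |V_tp| = 1.19 − 0.632 = 0.558 V.
Since V_SD = 1.86 V ≥ V_ov = 0.558 V, the device is in saturation.
I_D = ½ k_p V_ov² = 0.5 × 5.95 × 0.558² = 0.926 mA.

Saturation; I_D = 0.926 mA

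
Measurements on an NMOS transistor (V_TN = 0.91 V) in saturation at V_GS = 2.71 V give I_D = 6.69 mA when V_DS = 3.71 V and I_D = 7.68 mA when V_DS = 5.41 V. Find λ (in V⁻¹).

With V_GS fixed, I_D ∝ (1 + λ V_DS) in saturation, so I_D2/I_D1 = (1 + λ V_DS2)/(1 + λ V_DS1).
7.68/6.69 = 1.148 = (1 + 5.41 λ)/(1 + 3.71 λ).
Solving: λ (I_D1 V_DS2 − I_D2 V_DS1) = I_D2 − I_D1, so λ = (7.68 − 6.69) / (6.69 × 5.41 − 7.68 × 3.71) = 0.99 / 7.7 = 0.129 V⁻¹.

λ = 0.129 V⁻¹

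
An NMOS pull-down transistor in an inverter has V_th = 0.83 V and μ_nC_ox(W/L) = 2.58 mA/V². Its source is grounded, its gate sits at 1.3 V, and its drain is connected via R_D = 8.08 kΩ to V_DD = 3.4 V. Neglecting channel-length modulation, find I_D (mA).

I_D = 0.285 mA

V_GS = V_G = 1.3 V, so V_ov = 1.3 − 0.83 = 0.47 V.
Assume saturation: I_D = ½ k_n V_ov² = 0.5 × 2.58 × 0.47² = 0.285 mA, giving V_DS = V_DD − I_D R_D = 3.4 − 0.285 × 8.08 = 1.1 V.
V_DS = 1.1 V ≥ V_ov = 0.47 V, confirming saturation.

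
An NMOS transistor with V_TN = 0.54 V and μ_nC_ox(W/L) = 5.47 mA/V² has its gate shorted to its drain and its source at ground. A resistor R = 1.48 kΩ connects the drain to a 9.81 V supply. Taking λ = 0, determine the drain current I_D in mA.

With gate tied to drain, V_GS = V_DS ≥ V_GS − V_TN, so the device is in saturation.
KCL at the drain: ½ k_n (V_GS − V_TN)² = (V_DD − V_GS)/R.
Let x = V_GS − 0.54. Then 4.05 x² + x − 9.27 = 0, giving x = 1.39 V (positive root), so V_GS = 1.93 V.
I_D = (V_DD − V_GS)/R = (9.81 − 1.93) / 1.48 = 5.32 mA.

I_D = 5.32 mA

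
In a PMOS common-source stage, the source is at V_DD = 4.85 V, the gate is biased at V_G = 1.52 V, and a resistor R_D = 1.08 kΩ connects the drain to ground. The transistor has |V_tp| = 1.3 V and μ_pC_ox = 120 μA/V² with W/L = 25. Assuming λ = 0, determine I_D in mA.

I_D = 3.78 mA

V_SG = V_DD − V_G = 4.85 − 1.52 = 3.33 V, so V_ov = 3.33 − 1.3 = 2.03 V.
k_p = μ_pC_ox · (W/L) = 3 mA/V².
Assume saturation: I_D = ½ k_p V_ov² = 0.5 × 3 × 2.03² = 6.18 mA, giving V_SD = V_DD − I_D R_D = 4.85 − 6.18 × 1.08 = -1.83 V.
But -1.83 V < V_ov = 2.03 V, so the device is actually in triode.
In triode I_D = k_p[V_ov V_SD − ½ V_SD²] and I_D = (V_DD − V_SD)/R_D. Equating: 1.62 V_SD² − 7.577 V_SD + 4.85 = 0, giving V_SD = 0.765 V (the root below V_ov).
I_D = (4.85 − 0.765) / 1.08 = 3.78 mA.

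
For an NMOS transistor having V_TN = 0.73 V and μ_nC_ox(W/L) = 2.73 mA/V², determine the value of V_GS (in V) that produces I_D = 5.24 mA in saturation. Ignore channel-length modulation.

In saturation I_D = ½ k_n (V_GS − V_TN)², so V_GS − V_TN = √(2 I_D / k_n) = √(2 × 5.24 / 2.73) = 1.96 V.
V_GS = 0.73 + 1.96 = 2.69 V.

V_GS = 2.69 V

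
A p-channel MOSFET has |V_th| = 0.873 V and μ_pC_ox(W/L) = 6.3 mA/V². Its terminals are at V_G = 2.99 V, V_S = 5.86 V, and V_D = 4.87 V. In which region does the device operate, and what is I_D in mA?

V_SG = V_S − V_G = 5.86 − 2.99 = 2.87 V; V_SD = V_S − V_D = 5.86 − 4.87 = 0.99 V.
V_ov = V_SG − |V_th| = 2.87 − 0.873 = 2 V.
Since V_SD = 0.99 V < V_ov = 2 V, the device is in the triode region.
I_D = k_p [V_ov · V_SD − ½ V_SD²] = 6.3 × [2 × 0.99 − 0.5 × 0.99²] = 9.37 mA.

Triode; I_D = 9.37 mA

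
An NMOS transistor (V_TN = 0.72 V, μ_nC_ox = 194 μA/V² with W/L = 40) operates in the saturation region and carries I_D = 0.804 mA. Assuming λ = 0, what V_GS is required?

k_n = μ_nC_ox · (W/L) = 7.76 mA/V².
In saturation I_D = ½ k_n (V_GS − V_TN)², so V_GS − V_TN = √(2 I_D / k_n) = √(2 × 0.804 / 7.76) = 0.455 V.
V_GS = 0.72 + 0.455 = 1.18 V.

V_GS = 1.18 V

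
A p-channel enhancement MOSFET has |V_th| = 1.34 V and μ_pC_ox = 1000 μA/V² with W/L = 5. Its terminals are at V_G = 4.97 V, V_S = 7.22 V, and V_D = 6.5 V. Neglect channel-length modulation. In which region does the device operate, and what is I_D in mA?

V_SG = V_S − V_G = 7.22 − 4.97 = 2.25 V; V_SD = V_S − V_D = 7.22 − 6.5 = 0.72 V.
k_p = μ_pC_ox · (W/L) = 5 mA/V².
V_ov = V_SG − |V_th| = 2.25 − 1.34 = 0.91 V.
Since V_SD = 0.72 V < V_ov = 0.91 V, the device is in the triode region.
I_D = k_p [V_ov · V_SD − ½ V_SD²] = 5 × [0.91 × 0.72 − 0.5 × 0.72²] = 1.98 mA.

Triode; I_D = 1.98 mA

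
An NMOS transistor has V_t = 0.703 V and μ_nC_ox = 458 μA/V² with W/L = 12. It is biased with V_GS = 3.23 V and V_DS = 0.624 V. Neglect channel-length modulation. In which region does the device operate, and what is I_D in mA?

Triode; I_D = 7.60 mA

k_n = μ_nC_ox · (W/L) = 5.496 mA/V².
V_ov = V_GS − V_t = 3.23 − 0.703 = 2.53 V.
Since V_DS = 0.624 V < V_ov = 2.53 V, the device is in the triode region.
I_D = k_n [V_ov · V_DS − ½ V_DS²] = 5.496 × [2.53 × 0.624 − 0.5 × 0.624²] = 7.6 mA.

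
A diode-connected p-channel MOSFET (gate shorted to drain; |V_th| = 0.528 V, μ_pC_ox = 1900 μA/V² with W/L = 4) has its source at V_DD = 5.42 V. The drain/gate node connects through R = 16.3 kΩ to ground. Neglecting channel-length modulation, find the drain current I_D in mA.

With gate tied to drain, V_SG = V_SD ≥ V_SG − |V_th|, so the device is in saturation.
k_p = μ_pC_ox · (W/L) = 7.6 mA/V².
KCL at the drain: ½ k_p (V_SG − |V_th|)² = (V_DD − V_SG)/R.
Let x = V_SG − 0.528. Then 61.9 x² + x − 4.892 = 0, giving x = 0.273 V (positive root), so V_SG = 0.801 V.
I_D = (V_DD − V_SG)/R = (5.42 − 0.801) / 16.3 = 0.283 mA.

I_D = 0.283 mA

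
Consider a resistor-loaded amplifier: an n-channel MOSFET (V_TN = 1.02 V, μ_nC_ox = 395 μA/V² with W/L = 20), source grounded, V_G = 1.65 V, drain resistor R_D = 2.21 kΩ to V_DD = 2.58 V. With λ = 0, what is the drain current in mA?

V_GS = V_G = 1.65 V, so V_ov = 1.65 − 1.02 = 0.63 V.
k_n = μ_nC_ox · (W/L) = 7.9 mA/V².
Assume saturation: I_D = ½ k_n V_ov² = 0.5 × 7.9 × 0.63² = 1.57 mA, giving V_DS = V_DD − I_D R_D = 2.58 − 1.57 × 2.21 = -0.885 V.
But -0.885 V < V_ov = 0.63 V, so the device is actually in triode.
In triode I_D = k_n[V_ov V_DS − ½ V_DS²] and I_D = (V_DD − V_DS)/R_D. Equating: 8.73 V_DS² − 12 V_DS + 2.58 = 0, giving V_DS = 0.267 V (the root below V_ov).
I_D = (2.58 − 0.267) / 2.21 = 1.05 mA.

I_D = 1.05 mA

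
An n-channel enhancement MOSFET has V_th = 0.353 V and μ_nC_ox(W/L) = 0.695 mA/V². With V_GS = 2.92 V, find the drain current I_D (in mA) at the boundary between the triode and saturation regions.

I_D = 2.29 mA

At the boundary V_DS = V_ov = V_GS − V_th = 2.92 − 0.353 = 2.57 V.
I_D = ½ k_n V_ov² = 0.5 × 0.695 × 2.57² = 2.29 mA.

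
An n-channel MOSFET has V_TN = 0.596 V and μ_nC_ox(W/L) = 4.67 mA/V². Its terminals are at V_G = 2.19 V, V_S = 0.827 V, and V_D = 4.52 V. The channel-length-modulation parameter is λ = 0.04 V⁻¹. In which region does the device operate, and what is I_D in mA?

V_GS = V_G − V_S = 2.19 − 0.827 = 1.36 V; V_DS = V_D − V_S = 4.52 − 0.827 = 3.69 V.
V_ov = V_GS − V_TN = 1.36 − 0.596 = 0.767 V.
Since V_DS = 3.69 V ≥ V_ov = 0.767 V, the device is in saturation.
I_D = ½ k_n V_ov² (1 + λ V_DS) = 0.5 × 4.67 × 0.767² × (1 + 0.04 × 3.69) = 1.58 mA.

Saturation; I_D = 1.58 mA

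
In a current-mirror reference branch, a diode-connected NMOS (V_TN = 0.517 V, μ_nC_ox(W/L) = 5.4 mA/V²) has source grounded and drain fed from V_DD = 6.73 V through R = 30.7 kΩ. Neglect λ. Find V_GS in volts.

V_GS = 0.785 V

With gate tied to drain, V_GS = V_DS ≥ V_GS − V_TN, so the device is in saturation.
KCL at the drain: ½ k_n (V_GS − V_TN)² = (V_DD − V_GS)/R.
Let x = V_GS − 0.517. Then 82.9 x² + x − 6.213 = 0, giving x = 0.268 V (positive root), so V_GS = 0.785 V.
I_D = (V_DD − V_GS)/R = (6.73 − 0.785) / 30.7 = 0.194 mA.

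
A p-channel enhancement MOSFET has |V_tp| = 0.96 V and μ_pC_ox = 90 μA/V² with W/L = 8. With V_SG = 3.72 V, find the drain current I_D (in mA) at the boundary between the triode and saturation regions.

At the boundary V_SD = V_ov = V_SG − |V_tp| = 3.72 − 0.96 = 2.76 V.
k_p = μ_pC_ox · (W/L) = 0.72 mA/V².
I_D = ½ k_p V_ov² = 0.5 × 0.72 × 2.76² = 2.74 mA.

I_D = 2.74 mA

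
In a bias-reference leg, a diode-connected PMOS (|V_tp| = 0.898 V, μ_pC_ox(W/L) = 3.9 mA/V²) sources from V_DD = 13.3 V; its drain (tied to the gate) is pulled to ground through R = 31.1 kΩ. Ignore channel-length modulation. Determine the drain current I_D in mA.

I_D = 0.385 mA

With gate tied to drain, V_SG = V_SD ≥ V_SG − |V_tp|, so the device is in saturation.
KCL at the drain: ½ k_p (V_SG − |V_tp|)² = (V_DD − V_SG)/R.
Let x = V_SG − 0.898. Then 60.6 x² + x − 12.4 = 0, giving x = 0.444 V (positive root), so V_SG = 1.34 V.
I_D = (V_DD − V_SG)/R = (13.3 − 1.34) / 31.1 = 0.385 mA.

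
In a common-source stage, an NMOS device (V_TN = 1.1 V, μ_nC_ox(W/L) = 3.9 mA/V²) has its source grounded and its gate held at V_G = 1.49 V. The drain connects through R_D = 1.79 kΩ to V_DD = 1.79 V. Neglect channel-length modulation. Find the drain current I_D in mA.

V_GS = V_G = 1.49 V, so V_ov = 1.49 − 1.1 = 0.39 V.
Assume saturation: I_D = ½ k_n V_ov² = 0.5 × 3.9 × 0.39² = 0.297 mA, giving V_DS = V_DD − I_D R_D = 1.79 − 0.297 × 1.79 = 1.26 V.
V_DS = 1.26 V ≥ V_ov = 0.39 V, confirming saturation.

I_D = 0.297 mA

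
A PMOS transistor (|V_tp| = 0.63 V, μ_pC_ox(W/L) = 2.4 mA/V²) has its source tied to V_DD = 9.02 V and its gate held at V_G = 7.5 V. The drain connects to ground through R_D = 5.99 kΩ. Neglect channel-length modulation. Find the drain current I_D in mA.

V_SG = V_DD − V_G = 9.02 − 7.5 = 1.52 V, so V_ov = 1.52 − 0.63 = 0.89 V.
Assume saturation: I_D = ½ k_p V_ov² = 0.5 × 2.4 × 0.89² = 0.951 mA, giving V_SD = V_DD − I_D R_D = 9.02 − 0.951 × 5.99 = 3.33 V.
V_SD = 3.33 V ≥ V_ov = 0.89 V, confirming saturation.

I_D = 0.951 mA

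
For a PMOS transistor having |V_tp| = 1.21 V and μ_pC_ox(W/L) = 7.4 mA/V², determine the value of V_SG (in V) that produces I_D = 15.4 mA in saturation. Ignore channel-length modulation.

In saturation I_D = ½ k_p (V_SG − |V_tp|)², so V_SG − |V_tp| = √(2 I_D / k_p) = √(2 × 15.4 / 7.4) = 2.04 V.
V_SG = 1.21 + 2.04 = 3.25 V.

V_SG = 3.25 V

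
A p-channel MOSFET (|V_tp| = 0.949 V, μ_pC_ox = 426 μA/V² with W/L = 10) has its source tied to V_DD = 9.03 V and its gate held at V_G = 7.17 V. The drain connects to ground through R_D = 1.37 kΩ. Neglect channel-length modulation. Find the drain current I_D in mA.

I_D = 1.77 mA

V_SG = V_DD − V_G = 9.03 − 7.17 = 1.86 V, so V_ov = 1.86 − 0.949 = 0.911 V.
k_p = μ_pC_ox · (W/L) = 4.26 mA/V².
Assume saturation: I_D = ½ k_p V_ov² = 0.5 × 4.26 × 0.911² = 1.77 mA, giving V_SD = V_DD − I_D R_D = 9.03 − 1.77 × 1.37 = 6.61 V.
V_SD = 6.61 V ≥ V_ov = 0.911 V, confirming saturation.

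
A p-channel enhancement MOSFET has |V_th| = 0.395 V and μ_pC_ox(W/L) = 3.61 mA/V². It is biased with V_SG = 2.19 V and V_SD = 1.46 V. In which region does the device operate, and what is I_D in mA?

V_ov = V_SG − |V_th| = 2.19 − 0.395 = 1.79 V.
Since V_SD = 1.46 V < V_ov = 1.79 V, the device is in the triode region.
I_D = k_p [V_ov · V_SD − ½ V_SD²] = 3.61 × [1.79 × 1.46 − 0.5 × 1.46²] = 5.61 mA.

Triode; I_D = 5.61 mA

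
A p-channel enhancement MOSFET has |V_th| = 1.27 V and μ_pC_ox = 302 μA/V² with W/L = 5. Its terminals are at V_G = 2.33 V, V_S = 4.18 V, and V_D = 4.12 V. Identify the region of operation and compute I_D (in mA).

V_SG = V_S − V_G = 4.18 − 2.33 = 1.85 V; V_SD = V_S − V_D = 4.18 − 4.12 = 0.06 V.
k_p = μ_pC_ox · (W/L) = 1.51 mA/V².
V_ov = V_SG − |V_th| = 1.85 − 1.27 = 0.58 V.
Since V_SD = 0.06 V < V_ov = 0.58 V, the device is in the triode region.
I_D = k_p [V_ov · V_SD − ½ V_SD²] = 1.51 × [0.58 × 0.06 − 0.5 × 0.06²] = 0.0498 mA.

Triode; I_D = 0.0498 mA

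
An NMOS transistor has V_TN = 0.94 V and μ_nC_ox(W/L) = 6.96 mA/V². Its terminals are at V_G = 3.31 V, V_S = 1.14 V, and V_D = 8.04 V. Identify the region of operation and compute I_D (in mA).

V_GS = V_G − V_S = 3.31 − 1.14 = 2.17 V; V_DS = V_D − V_S = 8.04 − 1.14 = 6.9 V.
V_ov = V_GS − V_TN = 2.17 − 0.94 = 1.23 V.
Since V_DS = 6.9 V ≥ V_ov = 1.23 V, the device is in saturation.
I_D = ½ k_n V_ov² = 0.5 × 6.96 × 1.23² = 5.26 mA.

Saturation; I_D = 5.26 mA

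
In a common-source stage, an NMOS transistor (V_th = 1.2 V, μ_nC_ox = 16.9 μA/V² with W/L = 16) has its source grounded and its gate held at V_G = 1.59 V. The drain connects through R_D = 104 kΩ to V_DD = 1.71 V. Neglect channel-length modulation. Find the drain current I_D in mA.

I_D = 0.0147 mA

V_GS = V_G = 1.59 V, so V_ov = 1.59 − 1.2 = 0.39 V.
k_n = μ_nC_ox · (W/L) = 0.2704 mA/V².
Assume saturation: I_D = ½ k_n V_ov² = 0.5 × 0.2704 × 0.39² = 0.0206 mA, giving V_DS = V_DD − I_D R_D = 1.71 − 0.0206 × 104 = -0.429 V.
But -0.429 V < V_ov = 0.39 V, so the device is actually in triode.
In triode I_D = k_n[V_ov V_DS − ½ V_DS²] and I_D = (V_DD − V_DS)/R_D. Equating: 14.1 V_DS² − 11.97 V_DS + 1.71 = 0, giving V_DS = 0.182 V (the root below V_ov).
I_D = (1.71 − 0.182) / 104 = 0.0147 mA.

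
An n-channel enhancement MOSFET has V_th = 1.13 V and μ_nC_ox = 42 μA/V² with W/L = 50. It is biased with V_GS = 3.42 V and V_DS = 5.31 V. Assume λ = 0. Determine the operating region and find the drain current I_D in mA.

Saturation; I_D = 5.51 mA

k_n = μ_nC_ox · (W/L) = 2.1 mA/V².
V_ov = V_GS − V_th = 3.42 − 1.13 = 2.29 V.
Since V_DS = 5.31 V ≥ V_ov = 2.29 V, the device is in saturation.
I_D = ½ k_n V_ov² = 0.5 × 2.1 × 2.29² = 5.51 mA.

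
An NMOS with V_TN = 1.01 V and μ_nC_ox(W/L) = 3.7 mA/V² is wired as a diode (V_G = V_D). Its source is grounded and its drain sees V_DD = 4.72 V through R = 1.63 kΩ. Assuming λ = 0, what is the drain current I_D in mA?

I_D = 1.69 mA

With gate tied to drain, V_GS = V_DS ≥ V_GS − V_TN, so the device is in saturation.
KCL at the drain: ½ k_n (V_GS − V_TN)² = (V_DD − V_GS)/R.
Let x = V_GS − 1.01. Then 3.02 x² + x − 3.71 = 0, giving x = 0.956 V (positive root), so V_GS = 1.97 V.
I_D = (V_DD − V_GS)/R = (4.72 − 1.97) / 1.63 = 1.69 mA.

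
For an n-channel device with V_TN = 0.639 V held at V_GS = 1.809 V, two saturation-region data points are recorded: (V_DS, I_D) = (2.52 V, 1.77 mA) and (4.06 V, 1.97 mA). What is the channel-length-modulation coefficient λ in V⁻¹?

λ = 0.0900 V⁻¹

With V_GS fixed, I_D ∝ (1 + λ V_DS) in saturation, so I_D2/I_D1 = (1 + λ V_DS2)/(1 + λ V_DS1).
1.97/1.77 = 1.113 = (1 + 4.06 λ)/(1 + 2.52 λ).
Solving: λ (I_D1 V_DS2 − I_D2 V_DS1) = I_D2 − I_D1, so λ = (1.97 − 1.77) / (1.77 × 4.06 − 1.97 × 2.52) = 0.2 / 2.22 = 0.09 V⁻¹.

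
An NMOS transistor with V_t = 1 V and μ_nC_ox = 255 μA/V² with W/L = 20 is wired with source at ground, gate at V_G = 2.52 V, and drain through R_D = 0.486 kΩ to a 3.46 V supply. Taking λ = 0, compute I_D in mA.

V_GS = V_G = 2.52 V, so V_ov = 2.52 − 1 = 1.52 V.
k_n = μ_nC_ox · (W/L) = 5.1 mA/V².
Assume saturation: I_D = ½ k_n V_ov² = 0.5 × 5.1 × 1.52² = 5.89 mA, giving V_DS = V_DD − I_D R_D = 3.46 − 5.89 × 0.486 = 0.597 V.
But 0.597 V < V_ov = 1.52 V, so the device is actually in triode.
In triode I_D = k_n[V_ov V_DS − ½ V_DS²] and I_D = (V_DD − V_DS)/R_D. Equating: 1.24 V_DS² − 4.767 V_DS + 3.46 = 0, giving V_DS = 0.971 V (the root below V_ov).
I_D = (3.46 − 0.971) / 0.486 = 5.12 mA.

I_D = 5.12 mA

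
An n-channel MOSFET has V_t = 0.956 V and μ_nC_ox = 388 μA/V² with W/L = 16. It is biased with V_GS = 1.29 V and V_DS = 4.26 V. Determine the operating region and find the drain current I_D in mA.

Saturation; I_D = 0.346 mA

k_n = μ_nC_ox · (W/L) = 6.208 mA/V².
V_ov = V_GS − V_t = 1.29 − 0.956 = 0.334 V.
Since V_DS = 4.26 V ≥ V_ov = 0.334 V, the device is in saturation.
I_D = ½ k_n V_ov² = 0.5 × 6.208 × 0.334² = 0.346 mA.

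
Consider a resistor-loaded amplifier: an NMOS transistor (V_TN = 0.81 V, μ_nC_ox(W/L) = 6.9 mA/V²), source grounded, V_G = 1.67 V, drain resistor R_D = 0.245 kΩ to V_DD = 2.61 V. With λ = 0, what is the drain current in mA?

V_GS = V_G = 1.67 V, so V_ov = 1.67 − 0.81 = 0.86 V.
Assume saturation: I_D = ½ k_n V_ov² = 0.5 × 6.9 × 0.86² = 2.55 mA, giving V_DS = V_DD − I_D R_D = 2.61 − 2.55 × 0.245 = 1.98 V.
V_DS = 1.98 V ≥ V_ov = 0.86 V, confirming saturation.

I_D = 2.55 mA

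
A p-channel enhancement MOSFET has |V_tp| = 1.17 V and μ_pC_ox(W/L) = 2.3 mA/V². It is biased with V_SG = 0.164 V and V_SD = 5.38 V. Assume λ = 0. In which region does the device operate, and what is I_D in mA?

Cutoff; I_D = 0 mA

V_SG = 0.164 V < |V_tp| = 1.17 V, so the transistor is in cutoff.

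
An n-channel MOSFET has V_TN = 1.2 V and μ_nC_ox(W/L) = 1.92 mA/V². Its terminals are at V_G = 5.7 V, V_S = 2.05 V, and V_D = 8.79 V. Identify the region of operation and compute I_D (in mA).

V_GS = V_G − V_S = 5.7 − 2.05 = 3.65 V; V_DS = V_D − V_S = 8.79 − 2.05 = 6.74 V.
V_ov = V_GS − V_TN = 3.65 − 1.2 = 2.45 V.
Since V_DS = 6.74 V ≥ V_ov = 2.45 V, the device is in saturation.
I_D = ½ k_n V_ov² = 0.5 × 1.92 × 2.45² = 5.76 mA.

Saturation; I_D = 5.76 mA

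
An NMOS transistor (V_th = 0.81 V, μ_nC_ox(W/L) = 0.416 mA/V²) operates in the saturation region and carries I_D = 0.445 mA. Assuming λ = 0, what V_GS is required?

In saturation I_D = ½ k_n (V_GS − V_th)², so V_GS − V_th = √(2 I_D / k_n) = √(2 × 0.445 / 0.416) = 1.46 V.
V_GS = 0.81 + 1.46 = 2.27 V.

V_GS = 2.27 V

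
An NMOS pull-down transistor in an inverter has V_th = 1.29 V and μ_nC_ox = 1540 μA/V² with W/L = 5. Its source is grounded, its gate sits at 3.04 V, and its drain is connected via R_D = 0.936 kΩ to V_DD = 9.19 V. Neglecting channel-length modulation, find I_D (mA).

V_GS = V_G = 3.04 V, so V_ov = 3.04 − 1.29 = 1.75 V.
k_n = μ_nC_ox · (W/L) = 7.7 mA/V².
Assume saturation: I_D = ½ k_n V_ov² = 0.5 × 7.7 × 1.75² = 11.8 mA, giving V_DS = V_DD − I_D R_D = 9.19 − 11.8 × 0.936 = -1.85 V.
But -1.85 V < V_ov = 1.75 V, so the device is actually in triode.
In triode I_D = k_n[V_ov V_DS − ½ V_DS²] and I_D = (V_DD − V_DS)/R_D. Equating: 3.6 V_DS² − 13.61 V_DS + 9.19 = 0, giving V_DS = 0.88 V (the root below V_ov).
I_D = (9.19 − 0.88) / 0.936 = 8.88 mA.

I_D = 8.88 mA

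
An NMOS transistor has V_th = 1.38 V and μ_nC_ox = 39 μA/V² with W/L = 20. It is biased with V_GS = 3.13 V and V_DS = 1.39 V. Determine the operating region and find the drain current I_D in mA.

Triode; I_D = 1.14 mA

k_n = μ_nC_ox · (W/L) = 0.78 mA/V².
V_ov = V_GS − V_th = 3.13 − 1.38 = 1.75 V.
Since V_DS = 1.39 V < V_ov = 1.75 V, the device is in the triode region.
I_D = k_n [V_ov · V_DS − ½ V_DS²] = 0.78 × [1.75 × 1.39 − 0.5 × 1.39²] = 1.14 mA.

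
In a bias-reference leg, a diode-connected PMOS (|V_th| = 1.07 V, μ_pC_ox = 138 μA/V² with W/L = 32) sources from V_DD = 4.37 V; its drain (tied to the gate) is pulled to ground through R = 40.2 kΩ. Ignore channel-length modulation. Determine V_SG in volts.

With gate tied to drain, V_SG = V_SD ≥ V_SG − |V_th|, so the device is in saturation.
k_p = μ_pC_ox · (W/L) = 4.416 mA/V².
KCL at the drain: ½ k_p (V_SG − |V_th|)² = (V_DD − V_SG)/R.
Let x = V_SG − 1.07. Then 88.8 x² + x − 3.3 = 0, giving x = 0.187 V (positive root), so V_SG = 1.26 V.
I_D = (V_DD − V_SG)/R = (4.37 − 1.26) / 40.2 = 0.0774 mA.

V_SG = 1.26 V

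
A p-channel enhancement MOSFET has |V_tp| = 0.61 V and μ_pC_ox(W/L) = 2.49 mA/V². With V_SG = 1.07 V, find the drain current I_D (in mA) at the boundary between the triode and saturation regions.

I_D = 0.263 mA

At the boundary V_SD = V_ov = V_SG − |V_tp| = 1.07 − 0.61 = 0.46 V.
I_D = ½ k_p V_ov² = 0.5 × 2.49 × 0.46² = 0.263 mA.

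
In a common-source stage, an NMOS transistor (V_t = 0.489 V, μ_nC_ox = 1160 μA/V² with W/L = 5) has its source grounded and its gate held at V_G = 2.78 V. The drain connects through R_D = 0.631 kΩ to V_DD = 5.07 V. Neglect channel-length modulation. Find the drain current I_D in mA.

I_D = 7.06 mA

V_GS = V_G = 2.78 V, so V_ov = 2.78 − 0.489 = 2.29 V.
k_n = μ_nC_ox · (W/L) = 5.8 mA/V².
Assume saturation: I_D = ½ k_n V_ov² = 0.5 × 5.8 × 2.29² = 15.2 mA, giving V_DS = V_DD − I_D R_D = 5.07 − 15.2 × 0.631 = -4.53 V.
But -4.53 V < V_ov = 2.29 V, so the device is actually in triode.
In triode I_D = k_n[V_ov V_DS − ½ V_DS²] and I_D = (V_DD − V_DS)/R_D. Equating: 1.83 V_DS² − 9.385 V_DS + 5.07 = 0, giving V_DS = 0.614 V (the root below V_ov).
I_D = (5.07 − 0.614) / 0.631 = 7.06 mA.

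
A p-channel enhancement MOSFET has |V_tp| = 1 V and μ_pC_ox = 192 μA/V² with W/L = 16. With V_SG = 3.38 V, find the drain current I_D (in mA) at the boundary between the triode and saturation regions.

At the boundary V_SD = V_ov = V_SG − |V_tp| = 3.38 − 1 = 2.38 V.
k_p = μ_pC_ox · (W/L) = 3.072 mA/V².
I_D = ½ k_p V_ov² = 0.5 × 3.072 × 2.38² = 8.7 mA.

I_D = 8.70 mA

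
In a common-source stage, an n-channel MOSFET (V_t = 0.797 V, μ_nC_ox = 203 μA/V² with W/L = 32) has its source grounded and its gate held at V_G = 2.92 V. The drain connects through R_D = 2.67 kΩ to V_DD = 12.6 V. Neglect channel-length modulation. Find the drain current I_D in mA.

I_D = 4.58 mA

V_GS = V_G = 2.92 V, so V_ov = 2.92 − 0.797 = 2.12 V.
k_n = μ_nC_ox · (W/L) = 6.496 mA/V².
Assume saturation: I_D = ½ k_n V_ov² = 0.5 × 6.496 × 2.12² = 14.6 mA, giving V_DS = V_DD − I_D R_D = 12.6 − 14.6 × 2.67 = -26.5 V.
But -26.5 V < V_ov = 2.12 V, so the device is actually in triode.
In triode I_D = k_n[V_ov V_DS − ½ V_DS²] and I_D = (V_DD − V_DS)/R_D. Equating: 8.67 V_DS² − 37.82 V_DS + 12.6 = 0, giving V_DS = 0.363 V (the root below V_ov).
I_D = (12.6 − 0.363) / 2.67 = 4.58 mA.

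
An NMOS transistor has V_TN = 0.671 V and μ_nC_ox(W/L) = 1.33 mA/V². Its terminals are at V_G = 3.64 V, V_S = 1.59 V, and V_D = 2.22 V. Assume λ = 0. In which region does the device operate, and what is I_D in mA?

V_GS = V_G − V_S = 3.64 − 1.59 = 2.05 V; V_DS = V_D − V_S = 2.22 − 1.59 = 0.63 V.
V_ov = V_GS − V_TN = 2.05 − 0.671 = 1.38 V.
Since V_DS = 0.63 V < V_ov = 1.38 V, the device is in the triode region.
I_D = k_n [V_ov · V_DS − ½ V_DS²] = 1.33 × [1.38 × 0.63 − 0.5 × 0.63²] = 0.892 mA.

Triode; I_D = 0.892 mA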